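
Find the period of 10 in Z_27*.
Powers of 10 mod 27: 10^1≡10, 10^2≡19, 10^3≡1. ord_27(10) = 3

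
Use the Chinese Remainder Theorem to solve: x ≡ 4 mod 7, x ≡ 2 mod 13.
M = 7 × 13 = 91. M₁ = 13, y₁ ≡ 6 mod 7. M₂ = 7, y₂ ≡ 2 mod 13. x = 4×13×6 + 2×7×2 ≡ 67 mod 91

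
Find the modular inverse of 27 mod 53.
Since 53 is prime, by Fermat 27^(-1) ≡ 27^{51} ≡ 2 mod 53. Verify: 27 × 2 = 54 ≡ 1 mod 53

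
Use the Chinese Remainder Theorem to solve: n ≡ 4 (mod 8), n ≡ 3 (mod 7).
M = 8 × 7 = 56. M₁ = 7, y₁ ≡ 7 (mod 8). M₂ = 8, y₂ ≡ 1 (mod 7). n = 4×7×7 + 3×8×1 ≡ 52 (mod 56)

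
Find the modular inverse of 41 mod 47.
Since 47 is prime, by Fermat 41^(-1) ≡ 41^{45} ≡ 39 (mod 47). Verify: 41 × 39 = 1599 ≡ 1 (mod 47)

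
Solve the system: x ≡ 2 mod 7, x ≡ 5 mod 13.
M = 7 × 13 = 91. M₁ = 13, y₁ ≡ 6 mod 7. M₂ = 7, y₂ ≡ 2 mod 13. x = 2×13×6 + 5×7×2 ≡ 44 mod 91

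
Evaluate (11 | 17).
(11/17) = 11^{8} mod 17 = -1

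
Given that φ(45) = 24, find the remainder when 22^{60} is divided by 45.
By Euler: 22^{24} ≡ 1 (mod 45) since gcd(22, 45) = 1. 60 = 2×24 + 12. So 22^{60} ≡ 22^{12} ≡ 1 (mod 45)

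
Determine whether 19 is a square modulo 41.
By Euler's criterion: 19^{20} ≡ 40 mod 41. Since this equals -1 (≡ 40), 19 is not a QR.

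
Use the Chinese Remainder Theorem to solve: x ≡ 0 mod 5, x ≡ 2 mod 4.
M = 5 × 4 = 20. M₁ = 4, y₁ ≡ 4 mod 5. M₂ = 5, y₂ ≡ 1 mod 4. x = 0×4×4 + 2×5×1 ≡ 10 mod 20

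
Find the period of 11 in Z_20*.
Powers of 11 mod 20: 11^1≡11, 11^2≡1. So the order of 11 is 2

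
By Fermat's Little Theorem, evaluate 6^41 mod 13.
By Fermat: 6^{12} ≡ 1 mod 13. 41 = 3×12 + 5. So 6^{41} ≡ 6^{5} ≡ 2 mod 13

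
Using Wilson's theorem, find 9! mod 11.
(10)! = (9)! × (10) ≡ -1 (mod 11). So (9)! ≡ -1 × (10)^(-1) ≡ (-1)×(-1) = 1 (mod 11)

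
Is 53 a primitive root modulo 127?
ord_127(53) divides 126. For each prime q|126: 53^{63}≡126, 53^{42}≡19, 53^{18}≡16, none ≡ 1. So 53 has order 126 and is a primitive root mod 127.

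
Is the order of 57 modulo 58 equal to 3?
Powers of 57 mod 58: 57^1≡57, 57^2≡1. Already 57^2≡1, so the order is 2 < 3. No, the actual order is 2.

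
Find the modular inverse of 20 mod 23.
Since 23 is prime, by Fermat 20^(-1) ≡ 20^{21} ≡ 15 mod 23. Verify: 20 × 15 = 300 ≡ 1 mod 23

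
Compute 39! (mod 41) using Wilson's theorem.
(40)! = (39)! × (40) ≡ -1 (mod 41). So (39)! ≡ -1 × (40)^(-1) ≡ (-1)×(-1) = 1 (mod 41)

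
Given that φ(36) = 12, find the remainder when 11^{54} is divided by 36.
By Euler: 11^{12} ≡ 1 mod 36 since gcd(11, 36) = 1. 54 = 4×12 + 6. So 11^{54} ≡ 11^{6} ≡ 1 mod 36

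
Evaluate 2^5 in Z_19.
By repeated squaring mod 19: 2^{1}≡2, 2^{2}≡4, 2^{4}≡16. Then 2^{5} = 2^{4+1} ≡ 16 × 2 ≡ 13 mod 19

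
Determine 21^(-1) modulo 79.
Since 79 is prime, by Fermat 21^(-1) ≡ 21^{77} ≡ 64 mod 79. Verify: 21 × 64 = 1344 ≡ 1 mod 79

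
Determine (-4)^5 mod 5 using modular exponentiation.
Using Fermat: (-4)^{4} ≡ 1 (mod 5). 5 ≡ 1 (mod 4). So (-4)^{5} ≡ (-4)^{1} ≡ 1 (mod 5)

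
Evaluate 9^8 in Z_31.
By repeated squaring mod 31: 9^{1}≡9, 9^{2}≡19, 9^{4}≡20, 9^{8}≡28. So 9^{8} ≡ 28 mod 31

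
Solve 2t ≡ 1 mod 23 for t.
Since 23 is prime, by Fermat 2^(-1) ≡ 2^{21} ≡ 12 mod 23. Verify: 2 × 12 = 24 ≡ 1 mod 23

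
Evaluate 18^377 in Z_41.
Using Fermat: 18^{40} ≡ 1 mod 41. 377 ≡ 17 mod 40. So 18^{377} ≡ 18^{17} ≡ 37 mod 41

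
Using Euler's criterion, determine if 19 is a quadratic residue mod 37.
By Euler's criterion: 19^{18} ≡ 36 (mod 37). Since this equals -1 (≡ 36), 19 is not a QR.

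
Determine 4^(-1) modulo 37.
Since 37 is prime, by Fermat 4^(-1) ≡ 4^{35} ≡ 28 (mod 37). Verify: 4 × 28 = 112 ≡ 1 (mod 37)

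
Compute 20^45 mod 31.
Using Fermat: 20^{30} ≡ 1 (mod 31). 45 ≡ 15 (mod 30). So 20^{45} ≡ 20^{15} ≡ 1 (mod 31)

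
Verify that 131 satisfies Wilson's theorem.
(130)! mod 131 = 130. Since this equals -1 (mod 131), Wilson confirms 131 is prime.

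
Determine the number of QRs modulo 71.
For prime 71, there are (p-1)/2 = (71-1)/2 = 35 quadratic residues (excluding 0).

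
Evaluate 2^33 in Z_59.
By repeated squaring (mod 59): 2^{1}≡2, 2^{2}≡4, 2^{4}≡16, 2^{8}≡20, 2^{16}≡46, 2^{32}≡51. Then 2^{33} = 2^{32+1} ≡ 51 × 2 ≡ 43 (mod 59)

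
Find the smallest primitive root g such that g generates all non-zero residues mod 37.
g = 2. Powers: [2, 4, 8, 16, 32, 27, 17, 34, ...] generates all 36 non-zero residues.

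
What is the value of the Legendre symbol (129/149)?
(129/149) = 129^{74} mod 149 = 1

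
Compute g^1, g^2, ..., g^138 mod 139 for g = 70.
70^1, 70^2, ..., 70^{138} mod 139: [70, 35, 87, 113, 126, 63, 101, 120, 60, 30, 15, 77, 108, 54, 27, 83, 111, 125, 132, 66, 33, 86, 43, 91, 115, 127, 133, 136, 68, 34, 17, 78, 39, 89, 114, 57, 98, 49, 94, 47, 93, 116, 58, 29, 84, 42, 21, 80, 40, 20, 10, 5, 72, 36, 18, 9, 74, 37, 88, 44, 22, 11, 75, 107, 123, 131, 135, 137, 138, 69, 104, 52, 26, 13, 76, 38, 19, 79, 109, 124, 62, 31, 85, 112, 56, 28, 14, 7, 73, 106, 53, 96, 48, 24, 12, 6, 3, 71, 105, 122, 61, 100, 50, 25, 82, 41, 90, 45, 92, 46, 23, 81, 110, 55, 97, 118, 59, 99, 119, 129, 134, 67, 103, 121, 130, 65, 102, 51, 95, 117, 128, 64, 32, 16, 8, 4, 2, 1]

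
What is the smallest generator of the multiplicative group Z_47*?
g = 5. Powers: [5, 25, 31, 14, 23, 21, 11, 8, ...] generates all 46 non-zero residues.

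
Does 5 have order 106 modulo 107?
ord_107(5) divides 106. For each prime q|106: 5^{53}≡106, 5^{2}≡25, none ≡ 1. So 5 has order 106 and is a primitive root mod 107.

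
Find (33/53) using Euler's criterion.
(33/53) = 33^{26} mod 53 = -1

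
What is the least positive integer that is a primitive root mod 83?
g = 2. For each prime q|82: 2^{41}≡82, 2^{2}≡4, none ≡ 1, so ord_83(2) = 82 and 2 is a primitive root.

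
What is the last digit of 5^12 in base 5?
By repeated squaring (mod 5): 5^{1}≡0, 5^{2}≡0, 5^{4}≡0, 5^{8}≡0. Then 5^{12} = 5^{8+4} ≡ 0 × 0 ≡ 0 (mod 5)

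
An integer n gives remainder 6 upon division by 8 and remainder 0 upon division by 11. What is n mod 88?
M = 8 × 11 = 88. M₁ = 11, y₁ ≡ 3 mod 8. M₂ = 8, y₂ ≡ 7 mod 11. n = 6×11×3 + 0×8×7 ≡ 22 mod 88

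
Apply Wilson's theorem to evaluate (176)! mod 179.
(178)! = (176)! × (177) × (178) ≡ -1 (mod 179). So (176)! ≡ -1 × [(178)(177)]^(-1) ≡ 89 (mod 179)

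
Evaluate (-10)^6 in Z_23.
By repeated squaring mod 23: (-10)^{1}≡13, (-10)^{2}≡8, (-10)^{4}≡18. Then (-10)^{6} = (-10)^{4+2} ≡ 18 × 8 ≡ 6 mod 23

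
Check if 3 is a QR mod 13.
By Euler's criterion: 3^{6} ≡ 1 (mod 13). Since this equals 1, 3 is a QR.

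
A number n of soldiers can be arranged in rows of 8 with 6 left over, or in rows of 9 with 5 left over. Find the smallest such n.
M = 8 × 9 = 72. M₁ = 9, y₁ ≡ 1 mod 8. M₂ = 8, y₂ ≡ 8 mod 9. n = 6×9×1 + 5×8×8 ≡ 14 mod 72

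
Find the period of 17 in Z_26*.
Powers of 17 mod 26: 17^1≡17, 17^2≡3, 17^3≡25, 17^4≡9, 17^5≡23, 17^6≡1. ord_26(17) = 6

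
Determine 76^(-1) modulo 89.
Since 89 is prime, by Fermat 76^(-1) ≡ 76^{87} ≡ 41 (mod 89). Verify: 76 × 41 = 3116 ≡ 1 (mod 89)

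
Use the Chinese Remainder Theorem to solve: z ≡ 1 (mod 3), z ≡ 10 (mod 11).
M = 3 × 11 = 33. M₁ = 11, y₁ ≡ 2 (mod 3). M₂ = 3, y₂ ≡ 4 (mod 11). z = 1×11×2 + 10×3×4 ≡ 10 (mod 33)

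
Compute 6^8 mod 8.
By repeated squaring mod 8: 6^{1}≡6, 6^{2}≡4, 6^{4}≡0, 6^{8}≡0. So 6^{8} ≡ 0 mod 8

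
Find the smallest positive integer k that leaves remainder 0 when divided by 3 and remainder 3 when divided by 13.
M = 3 × 13 = 39. M₁ = 13, y₁ ≡ 1 (mod 3). M₂ = 3, y₂ ≡ 9 (mod 13). k = 0×13×1 + 3×3×9 ≡ 3 (mod 39)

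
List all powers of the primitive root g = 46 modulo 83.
46^1, 46^2, ..., 46^{82} mod 83: [46, 41, 60, 21, 53, 31, 15, 26, 34, 70, 66, 48, 50, 59, 58, 12, 54, 77, 56, 3, 55, 40, 14, 63, 76, 10, 45, 78, 19, 44, 32, 61, 67, 11, 8, 36, 79, 65, 2, 9, 82, 37, 42, 23, 62, 30, 52, 68, 57, 49, 13, 17, 35, 33, 24, 25, 71, 29, 6, 27, 80, 28, 43, 69, 20, 7, 73, 38, 5, 64, 39, 51, 22, 16, 72, 75, 47, 4, 18, 81, 74, 1]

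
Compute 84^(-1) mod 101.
Since 101 is prime, by Fermat 84^(-1) ≡ 84^{99} ≡ 95 mod 101. Verify: 84 × 95 = 7980 ≡ 1 mod 101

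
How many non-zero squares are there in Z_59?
For prime 59, there are (p-1)/2 = (59-1)/2 = 29 quadratic residues (excluding 0).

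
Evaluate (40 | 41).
(40/41) = 40^{20} mod 41 = 1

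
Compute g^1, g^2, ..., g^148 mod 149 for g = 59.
59^1, 59^2, ..., 59^{148} mod 149: [59, 54, 57, 85, 98, 120, 77, 73, 135, 68, 138, 96, 2, 118, 108, 114, 21, 47, 91, 5, 146, 121, 136, 127, 43, 4, 87, 67, 79, 42, 94, 33, 10, 143, 93, 123, 105, 86, 8, 25, 134, 9, 84, 39, 66, 20, 137, 37, 97, 61, 23, 16, 50, 119, 18, 19, 78, 132, 40, 125, 74, 45, 122, 46, 32, 100, 89, 36, 38, 7, 115, 80, 101, 148, 90, 95, 92, 64, 51, 29, 72, 76, 14, 81, 11, 53, 147, 31, 41, 35, 128, 102, 58, 144, 3, 28, 13, 22, 106, 145, 62, 82, 70, 107, 55, 116, 139, 6, 56, 26, 44, 63, 141, 124, 15, 140, 65, 110, 83, 129, 12, 112, 52, 88, 126, 133, 99, 30, 131, 130, 71, 17, 109, 24, 75, 104, 27, 103, 117, 49, 60, 113, 111, 142, 34, 69, 48, 1]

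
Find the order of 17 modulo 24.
Powers of 17 mod 24: 17^1≡17, 17^2≡1. So the order of 17 is 2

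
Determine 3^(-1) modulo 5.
Since 5 is prime, by Fermat 3^(-1) ≡ 3^{3} ≡ 2 (mod 5). Verify: 3 × 2 = 6 ≡ 1 (mod 5)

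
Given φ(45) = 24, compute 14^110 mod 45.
By Euler: 14^{24} ≡ 1 mod 45 since gcd(14, 45) = 1. 110 = 4×24 + 14. So 14^{110} ≡ 14^{14} ≡ 16 mod 45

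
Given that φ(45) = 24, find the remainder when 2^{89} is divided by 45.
By Euler: 2^{24} ≡ 1 (mod 45) since gcd(2, 45) = 1. 89 = 3×24 + 17. So 2^{89} ≡ 2^{17} ≡ 32 (mod 45)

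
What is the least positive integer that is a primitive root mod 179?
g = 2. Powers: [2, 4, 8, 16, 32, 64, 128, 77, ...] generates all 178 non-zero residues.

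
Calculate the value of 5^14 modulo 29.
By repeated squaring mod 29: 5^{1}≡5, 5^{2}≡25, 5^{4}≡16, 5^{8}≡24. Then 5^{14} = 5^{8+4+2} ≡ 24 × 16 × 25 ≡ 1 mod 29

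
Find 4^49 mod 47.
Using Fermat: 4^{46} ≡ 1 mod 47. 49 ≡ 3 mod 46. So 4^{49} ≡ 4^{3} ≡ 17 mod 47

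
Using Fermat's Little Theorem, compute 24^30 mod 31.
By Fermat's Little Theorem, 24^{30} ≡ 1 mod 31 since 31 is prime and gcd(24, 31) = 1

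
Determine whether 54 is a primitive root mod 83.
ord_83(54) divides 82. For each prime q|82: 54^{41}≡82, 54^{2}≡11, none ≡ 1. So 54 has order 82 and is a primitive root mod 83.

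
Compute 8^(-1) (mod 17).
Since 17 is prime, by Fermat 8^(-1) ≡ 8^{15} ≡ 15 (mod 17). Verify: 8 × 15 = 120 ≡ 1 (mod 17)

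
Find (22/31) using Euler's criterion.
(22/31) = 22^{15} mod 31 = -1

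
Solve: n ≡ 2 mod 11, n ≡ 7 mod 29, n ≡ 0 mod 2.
M = 11 × 29 × 2 = 638. M₁ = 58, y₁ ≡ 4 mod 11. M₂ = 22, y₂ ≡ 4 mod 29. M₃ = 319, y₃ ≡ 1 mod 2. n = 2×58×4 + 7×22×4 + 0×319×1 ≡ 442 mod 638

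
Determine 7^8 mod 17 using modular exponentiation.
By repeated squaring mod 17: 7^{1}≡7, 7^{2}≡15, 7^{4}≡4, 7^{8}≡16. So 7^{8} ≡ 16 mod 17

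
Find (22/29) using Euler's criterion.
(22/29) = 22^{14} mod 29 = 1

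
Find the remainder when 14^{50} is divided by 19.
By Fermat: 14^{18} ≡ 1 mod 19. 50 = 2×18 + 14. So 14^{50} ≡ 14^{14} ≡ 9 mod 19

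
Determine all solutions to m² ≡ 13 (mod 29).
The square roots of 13 mod 29 are 10 and 19. Verify: 10² = 100 ≡ 13 (mod 29)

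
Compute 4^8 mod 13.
By repeated squaring (mod 13): 4^{1}≡4, 4^{2}≡3, 4^{4}≡9, 4^{8}≡3. So 4^{8} ≡ 3 (mod 13)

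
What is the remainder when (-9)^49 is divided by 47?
Using Fermat: (-9)^{46} ≡ 1 (mod 47). 49 ≡ 3 (mod 46). So (-9)^{49} ≡ (-9)^{3} ≡ 23 (mod 47)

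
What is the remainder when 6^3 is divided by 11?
6^{3} = 216 ≡ 7 mod 11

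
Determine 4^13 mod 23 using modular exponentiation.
By repeated squaring (mod 23): 4^{1}≡4, 4^{2}≡16, 4^{4}≡3, 4^{8}≡9. Then 4^{13} = 4^{8+4+1} ≡ 9 × 3 × 4 ≡ 16 (mod 23)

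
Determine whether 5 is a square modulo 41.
By Euler's criterion: 5^{20} ≡ 1 (mod 41). Since this equals 1, 5 is a QR.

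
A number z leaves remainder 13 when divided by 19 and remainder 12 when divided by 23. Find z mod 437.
M = 19 × 23 = 437. M₁ = 23, y₁ ≡ 5 mod 19. M₂ = 19, y₂ ≡ 17 mod 23. z = 13×23×5 + 12×19×17 ≡ 127 mod 437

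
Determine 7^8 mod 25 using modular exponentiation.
By repeated squaring mod 25: 7^{1}≡7, 7^{2}≡24, 7^{4}≡1, 7^{8}≡1. So 7^{8} ≡ 1 mod 25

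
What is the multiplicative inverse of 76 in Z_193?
Since 193 is prime, by Fermat 76^(-1) ≡ 76^{191} ≡ 160 (mod 193). Verify: 76 × 160 = 12160 ≡ 1 (mod 193)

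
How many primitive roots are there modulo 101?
A prime p has φ(p-1) primitive roots; here φ(100) = 40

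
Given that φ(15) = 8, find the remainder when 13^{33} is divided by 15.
By Euler: 13^{8} ≡ 1 (mod 15) since gcd(13, 15) = 1. 33 = 4×8 + 1. So 13^{33} ≡ 13^{1} ≡ 13 (mod 15)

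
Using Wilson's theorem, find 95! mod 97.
(96)! = (95)! × (96) ≡ -1 (mod 97). So (95)! ≡ -1 × (96)^(-1) ≡ (-1)×(-1) = 1 (mod 97)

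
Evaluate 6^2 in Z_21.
6^{2} = 36 ≡ 15 mod 21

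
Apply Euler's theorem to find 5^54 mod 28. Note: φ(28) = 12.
By Euler: 5^{12} ≡ 1 mod 28 since gcd(5, 28) = 1. 54 = 4×12 + 6. So 5^{54} ≡ 5^{6} ≡ 1 mod 28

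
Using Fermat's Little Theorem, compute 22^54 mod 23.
By Fermat: 22^{22} ≡ 1 mod 23. 54 = 2×22 + 10. So 22^{54} ≡ 22^{10} ≡ 1 mod 23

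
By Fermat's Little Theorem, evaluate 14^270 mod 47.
By Fermat: 14^{46} ≡ 1 mod 47. 270 ≡ 40 mod 46. So 14^{270} ≡ 14^{40} ≡ 28 mod 47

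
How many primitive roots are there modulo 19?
A prime p has φ(p-1) primitive roots; here φ(18) = 6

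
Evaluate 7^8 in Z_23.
By repeated squaring mod 23: 7^{1}≡7, 7^{2}≡3, 7^{4}≡9, 7^{8}≡12. So 7^{8} ≡ 12 mod 23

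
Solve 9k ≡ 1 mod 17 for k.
Since 17 is prime, by Fermat 9^(-1) ≡ 9^{15} ≡ 2 mod 17. Verify: 9 × 2 = 18 ≡ 1 mod 17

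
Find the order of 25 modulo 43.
Powers of 25 mod 43: 25^1≡25, 25^2≡23, 25^3≡16, 25^4≡13, 25^5≡24, 25^6≡41, 25^7≡36, 25^8≡40, 25^9≡11, 25^10≡17, 25^11≡38, 25^12≡4, 25^13≡14, 25^14≡6, 25^15≡21, 25^16≡9, 25^17≡10, 25^18≡35, 25^19≡15, 25^20≡31, 25^21≡1. So the order of 25 is 21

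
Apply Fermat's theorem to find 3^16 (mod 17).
By Fermat's Little Theorem, 3^{16} ≡ 1 (mod 17) since 17 is prime and gcd(3, 17) = 1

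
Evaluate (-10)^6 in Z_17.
By repeated squaring (mod 17): (-10)^{1}≡7, (-10)^{2}≡15, (-10)^{4}≡4. Then (-10)^{6} = (-10)^{4+2} ≡ 4 × 15 ≡ 9 (mod 17)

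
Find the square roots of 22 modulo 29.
The square roots of 22 mod 29 are 15 and 14. Verify: 15² = 225 ≡ 22 mod 29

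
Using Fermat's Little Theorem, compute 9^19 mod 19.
By Fermat: 9^{18} ≡ 1 mod 19. So 9^{19} = 9^{18} · 9^{1} ≡ 9^{1} ≡ 9 mod 19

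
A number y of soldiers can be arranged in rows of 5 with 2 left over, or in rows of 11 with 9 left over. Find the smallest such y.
M = 5 × 11 = 55. M₁ = 11, y₁ ≡ 1 (mod 5). M₂ = 5, y₂ ≡ 9 (mod 11). y = 2×11×1 + 9×5×9 ≡ 42 (mod 55)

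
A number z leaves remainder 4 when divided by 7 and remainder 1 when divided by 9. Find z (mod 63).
M = 7 × 9 = 63. M₁ = 9, y₁ ≡ 4 (mod 7). M₂ = 7, y₂ ≡ 4 (mod 9). z = 4×9×4 + 1×7×4 ≡ 46 (mod 63)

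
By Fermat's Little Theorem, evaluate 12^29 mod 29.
By Fermat: 12^{28} ≡ 1 (mod 29). So 12^{29} = 12^{28} · 12^{1} ≡ 12^{1} ≡ 12 (mod 29)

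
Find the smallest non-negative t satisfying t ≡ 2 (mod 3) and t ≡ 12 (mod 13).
M = 3 × 13 = 39. M₁ = 13, y₁ ≡ 1 (mod 3). M₂ = 3, y₂ ≡ 9 (mod 13). t = 2×13×1 + 12×3×9 ≡ 38 (mod 39)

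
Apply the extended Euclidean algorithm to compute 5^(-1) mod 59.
Extended GCD: 5(12) + 59(-1) = 1. So 5^(-1) ≡ 12 mod 59. Verify: 5 × 12 = 60 ≡ 1 mod 59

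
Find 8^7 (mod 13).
By repeated squaring (mod 13): 8^{1}≡8, 8^{2}≡12, 8^{4}≡1. Then 8^{7} = 8^{4+2+1} ≡ 1 × 12 × 8 ≡ 5 (mod 13)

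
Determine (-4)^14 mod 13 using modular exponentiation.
Using Fermat: (-4)^{12} ≡ 1 mod 13. 14 ≡ 2 mod 12. So (-4)^{14} ≡ (-4)^{2} ≡ 3 mod 13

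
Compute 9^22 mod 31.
By repeated squaring mod 31: 9^{1}≡9, 9^{2}≡19, 9^{4}≡20, 9^{8}≡28, 9^{16}≡9. Then 9^{22} = 9^{16+4+2} ≡ 9 × 20 × 19 ≡ 10 mod 31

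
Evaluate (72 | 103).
(72/103) = 72^{51} mod 103 = 1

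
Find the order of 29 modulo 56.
Powers of 29 mod 56: 29^1≡29, 29^2≡1. Order = 2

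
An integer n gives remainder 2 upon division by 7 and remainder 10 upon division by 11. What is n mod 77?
M = 7 × 11 = 77. M₁ = 11, y₁ ≡ 2 mod 7. M₂ = 7, y₂ ≡ 8 mod 11. n = 2×11×2 + 10×7×8 ≡ 65 mod 77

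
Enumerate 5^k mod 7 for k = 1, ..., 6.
5^1, 5^2, ..., 5^{6} mod 7: [5, 4, 6, 2, 3, 1]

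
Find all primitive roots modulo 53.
There are φ(52) = 24 primitive roots mod 53: {2, 3, 5, 8, 12, 14, 18, 19, 20, 21, 22, 26, 27, 31, 32, 33, 34, 35, 39, 41, 45, 48, 50, 51}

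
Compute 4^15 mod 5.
Using Fermat: 4^{4} ≡ 1 (mod 5). 15 ≡ 3 (mod 4). So 4^{15} ≡ 4^{3} ≡ 4 (mod 5)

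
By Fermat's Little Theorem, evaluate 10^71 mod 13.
By Fermat: 10^{12} ≡ 1 mod 13. 71 = 5×12 + 11. So 10^{71} ≡ 10^{11} ≡ 4 mod 13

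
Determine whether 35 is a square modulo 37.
By Euler's criterion: 35^{18} ≡ 36 mod 37. Since this equals -1 (≡ 36), 35 is not a QR.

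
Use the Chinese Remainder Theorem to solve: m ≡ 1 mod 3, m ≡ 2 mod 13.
M = 3 × 13 = 39. M₁ = 13, y₁ ≡ 1 mod 3. M₂ = 3, y₂ ≡ 9 mod 13. m = 1×13×1 + 2×3×9 ≡ 28 mod 39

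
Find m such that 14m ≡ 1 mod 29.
Since 29 is prime, by Fermat 14^(-1) ≡ 14^{27} ≡ 27 mod 29. Verify: 14 × 27 = 378 ≡ 1 mod 29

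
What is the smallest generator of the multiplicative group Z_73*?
g = 5. Powers: [5, 25, 52, 41, 59, 3, ...] generates all 72 non-zero residues.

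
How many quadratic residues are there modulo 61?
Exactly half the non-zero residues mod a prime are QRs: (61-1)/2 = 30.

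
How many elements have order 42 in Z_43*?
A prime p has φ(p-1) primitive roots; here φ(42) = 12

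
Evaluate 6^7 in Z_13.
By repeated squaring mod 13: 6^{1}≡6, 6^{2}≡10, 6^{4}≡9. Then 6^{7} = 6^{4+2+1} ≡ 9 × 10 × 6 ≡ 7 mod 13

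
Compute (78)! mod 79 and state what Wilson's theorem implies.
(78)! mod 79 = 78. Since this equals -1 mod 79, Wilson confirms 79 is prime.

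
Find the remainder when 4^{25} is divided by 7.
By Fermat: 4^{6} ≡ 1 mod 7. 25 = 4×6 + 1. So 4^{25} ≡ 4^{1} ≡ 4 mod 7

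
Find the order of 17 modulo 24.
Powers of 17 mod 24: 17^1≡17, 17^2≡1. So the order of 17 is 2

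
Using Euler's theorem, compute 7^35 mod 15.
By Euler: 7^{8} ≡ 1 mod 15 since gcd(7, 15) = 1. 35 = 4×8 + 3. So 7^{35} ≡ 7^{3} ≡ 13 mod 15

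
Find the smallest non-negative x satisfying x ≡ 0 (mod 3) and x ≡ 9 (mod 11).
M = 3 × 11 = 33. M₁ = 11, y₁ ≡ 2 (mod 3). M₂ = 3, y₂ ≡ 4 (mod 11). x = 0×11×2 + 9×3×4 ≡ 9 (mod 33)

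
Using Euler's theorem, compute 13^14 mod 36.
By Euler: 13^{12} ≡ 1 (mod 36) since gcd(13, 36) = 1. 14 = 1×12 + 2. So 13^{14} ≡ 13^{2} ≡ 25 (mod 36)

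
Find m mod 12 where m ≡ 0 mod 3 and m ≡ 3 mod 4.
M = 3 × 4 = 12. M₁ = 4, y₁ ≡ 1 mod 3. M₂ = 3, y₂ ≡ 3 mod 4. m = 0×4×1 + 3×3×3 ≡ 3 mod 12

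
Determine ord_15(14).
Powers of 14 mod 15: 14^1≡14, 14^2≡1. So the order of 14 is 2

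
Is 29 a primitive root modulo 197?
29^{49} ≡ 1 (mod 197) and 49 < 196, so ord_197(29) = 49 ≠ 196 and 29 is not a primitive root.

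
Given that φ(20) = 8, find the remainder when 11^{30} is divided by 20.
By Euler: 11^{8} ≡ 1 (mod 20) since gcd(11, 20) = 1. 30 = 3×8 + 6. So 11^{30} ≡ 11^{6} ≡ 1 (mod 20)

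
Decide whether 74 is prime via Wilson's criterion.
(73)! mod 74 = 0. Since 0 ≢ -1 (mod 74), 74 is not prime.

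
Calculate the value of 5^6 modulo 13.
By repeated squaring (mod 13): 5^{1}≡5, 5^{2}≡12, 5^{4}≡1. Then 5^{6} = 5^{4+2} ≡ 1 × 12 ≡ 12 (mod 13)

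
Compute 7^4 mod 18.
7^{4} = 2401 ≡ 7 mod 18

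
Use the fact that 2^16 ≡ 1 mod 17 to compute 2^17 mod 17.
By Fermat: 2^{16} ≡ 1 mod 17. So 2^{17} = 2^{16} · 2^{1} ≡ 2^{1} ≡ 2 mod 17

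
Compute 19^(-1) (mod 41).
Since 41 is prime, by Fermat 19^(-1) ≡ 19^{39} ≡ 13 (mod 41). Verify: 19 × 13 = 247 ≡ 1 (mod 41)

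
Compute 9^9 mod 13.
By repeated squaring mod 13: 9^{1}≡9, 9^{2}≡3, 9^{4}≡9, 9^{8}≡3. Then 9^{9} = 9^{8+1} ≡ 3 × 9 ≡ 1 mod 13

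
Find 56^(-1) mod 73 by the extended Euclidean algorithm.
Extended GCD: 56(30) + 73(-23) = 1. So 56^(-1) ≡ 30 mod 73. Verify: 56 × 30 = 1680 ≡ 1 mod 73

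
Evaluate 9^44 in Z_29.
Using Fermat: 9^{28} ≡ 1 mod 29. 44 ≡ 16 mod 28. So 9^{44} ≡ 9^{16} ≡ 23 mod 29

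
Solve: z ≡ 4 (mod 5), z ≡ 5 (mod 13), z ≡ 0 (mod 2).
M = 5 × 13 × 2 = 130. M₁ = 26, y₁ ≡ 1 (mod 5). M₂ = 10, y₂ ≡ 4 (mod 13). M₃ = 65, y₃ ≡ 1 (mod 2). z = 4×26×1 + 5×10×4 + 0×65×1 ≡ 44 (mod 130)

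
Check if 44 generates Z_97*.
44^{48} ≡ 1 (mod 97) and 48 < 96, so ord_97(44) = 48 ≠ 96 and 44 is not a primitive root.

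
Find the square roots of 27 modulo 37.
The square roots of 27 mod 37 are 8 and 29. Verify: 8² = 64 ≡ 27 (mod 37)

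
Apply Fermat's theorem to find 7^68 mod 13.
By Fermat: 7^{12} ≡ 1 mod 13. 68 = 5×12 + 8. So 7^{68} ≡ 7^{8} ≡ 3 mod 13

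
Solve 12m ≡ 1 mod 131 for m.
Since 131 is prime, by Fermat 12^(-1) ≡ 12^{129} ≡ 11 mod 131. Verify: 12 × 11 = 132 ≡ 1 mod 131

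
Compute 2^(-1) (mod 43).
Since 43 is prime, by Fermat 2^(-1) ≡ 2^{41} ≡ 22 (mod 43). Verify: 2 × 22 = 44 ≡ 1 (mod 43)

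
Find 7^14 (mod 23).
By repeated squaring (mod 23): 7^{1}≡7, 7^{2}≡3, 7^{4}≡9, 7^{8}≡12. Then 7^{14} = 7^{8+4+2} ≡ 12 × 9 × 3 ≡ 2 (mod 23)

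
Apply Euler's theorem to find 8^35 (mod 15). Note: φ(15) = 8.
By Euler: 8^{8} ≡ 1 (mod 15) since gcd(8, 15) = 1. 35 = 4×8 + 3. So 8^{35} ≡ 8^{3} ≡ 2 (mod 15)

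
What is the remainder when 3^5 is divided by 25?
By repeated squaring (mod 25): 3^{1}≡3, 3^{2}≡9, 3^{4}≡6. Then 3^{5} = 3^{4+1} ≡ 6 × 3 ≡ 18 (mod 25)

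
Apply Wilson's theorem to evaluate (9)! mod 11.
(10)! = (9)! × (10) ≡ -1 (mod 11). So (9)! ≡ -1 × (10)^(-1) ≡ (-1)×(-1) = 1 (mod 11)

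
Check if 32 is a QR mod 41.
By Euler's criterion: 32^{20} ≡ 1 mod 41. Since this equals 1, 32 is a QR.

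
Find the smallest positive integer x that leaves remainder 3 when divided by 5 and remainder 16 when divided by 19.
M = 5 × 19 = 95. M₁ = 19, y₁ ≡ 4 (mod 5). M₂ = 5, y₂ ≡ 4 (mod 19). x = 3×19×4 + 16×5×4 ≡ 73 (mod 95)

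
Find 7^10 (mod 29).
By repeated squaring (mod 29): 7^{1}≡7, 7^{2}≡20, 7^{4}≡23, 7^{8}≡7. Then 7^{10} = 7^{8+2} ≡ 7 × 20 ≡ 24 (mod 29)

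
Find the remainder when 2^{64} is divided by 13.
By Fermat: 2^{12} ≡ 1 (mod 13). 64 = 5×12 + 4. So 2^{64} ≡ 2^{4} ≡ 3 (mod 13)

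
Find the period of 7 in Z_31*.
Powers of 7 mod 31: 7^1≡7, 7^2≡18, 7^3≡2, 7^4≡14, 7^5≡5, 7^6≡4, 7^7≡28, 7^8≡10, 7^9≡8, 7^10≡25, 7^11≡20, 7^12≡16, 7^13≡19, 7^14≡9, 7^15≡1. ord_31(7) = 15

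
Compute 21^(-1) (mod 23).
Since 23 is prime, by Fermat 21^(-1) ≡ 21^{21} ≡ 11 (mod 23). Verify: 21 × 11 = 231 ≡ 1 (mod 23)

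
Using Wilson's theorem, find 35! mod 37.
(36)! = (35)! × (36) ≡ -1 (mod 37). So (35)! ≡ -1 × (36)^(-1) ≡ (-1)×(-1) = 1 (mod 37)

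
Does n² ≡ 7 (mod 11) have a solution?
By Euler's criterion: 7^{5} ≡ 10 (mod 11). Since this equals -1 (≡ 10), 7 is not a QR.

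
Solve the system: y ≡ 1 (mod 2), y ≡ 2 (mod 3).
M = 2 × 3 = 6. M₁ = 3, y₁ ≡ 1 (mod 2). M₂ = 2, y₂ ≡ 2 (mod 3). y = 1×3×1 + 2×2×2 ≡ 5 (mod 6)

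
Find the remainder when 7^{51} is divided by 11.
By Fermat: 7^{10} ≡ 1 mod 11. 51 = 5×10 + 1. So 7^{51} ≡ 7^{1} ≡ 7 mod 11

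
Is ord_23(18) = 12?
Powers of 18 mod 23: 18^1≡18, 18^2≡2, 18^3≡13, 18^4≡4, 18^5≡3, 18^6≡8, 18^7≡6, 18^8≡16, 18^9≡12, 18^10≡9, 18^11≡1. Already 18^11≡1, so the order is 11 < 12. No, the actual order is 11.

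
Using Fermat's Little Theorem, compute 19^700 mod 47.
By Fermat: 19^{46} ≡ 1 (mod 47). 700 ≡ 10 (mod 46). So 19^{700} ≡ 19^{10} ≡ 4 (mod 47)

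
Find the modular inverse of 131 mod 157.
Since 157 is prime, by Fermat 131^(-1) ≡ 131^{155} ≡ 6 mod 157. Verify: 131 × 6 = 786 ≡ 1 mod 157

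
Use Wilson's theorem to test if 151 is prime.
(150)! mod 151 = 150. Since 150 ≡ -1 mod 151, 151 is prime.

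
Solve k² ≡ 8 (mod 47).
The square roots of 8 mod 47 are 14 and 33. Verify: 14² = 196 ≡ 8 (mod 47)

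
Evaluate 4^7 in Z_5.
Using Fermat: 4^{4} ≡ 1 mod 5. 7 ≡ 3 mod 4. So 4^{7} ≡ 4^{3} ≡ 4 mod 5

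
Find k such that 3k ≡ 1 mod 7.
Since 7 is prime, by Fermat 3^(-1) ≡ 3^{5} ≡ 5 mod 7. Verify: 3 × 5 = 15 ≡ 1 mod 7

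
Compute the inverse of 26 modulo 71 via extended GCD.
Extended GCD: 26(-30) + 71(11) = 1. So 26^(-1) ≡ -30 ≡ 41 mod 71. Verify: 26 × 41 = 1066 ≡ 1 mod 71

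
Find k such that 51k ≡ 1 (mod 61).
Since 61 is prime, by Fermat 51^(-1) ≡ 51^{59} ≡ 6 (mod 61). Verify: 51 × 6 = 306 ≡ 1 (mod 61)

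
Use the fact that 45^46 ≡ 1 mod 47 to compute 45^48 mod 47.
By Fermat: 45^{46} ≡ 1 mod 47. So 45^{48} = 45^{46} · 45^{2} ≡ 45^{2} ≡ 4 mod 47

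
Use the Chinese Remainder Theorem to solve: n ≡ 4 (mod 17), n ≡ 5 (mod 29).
M = 17 × 29 = 493. M₁ = 29, y₁ ≡ 10 (mod 17). M₂ = 17, y₂ ≡ 12 (mod 29). n = 4×29×10 + 5×17×12 ≡ 208 (mod 493)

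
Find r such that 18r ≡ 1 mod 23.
Since 23 is prime, by Fermat 18^(-1) ≡ 18^{21} ≡ 9 mod 23. Verify: 18 × 9 = 162 ≡ 1 mod 23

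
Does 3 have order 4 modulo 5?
ord_5(3) divides 4. For each prime q|4: 3^{2}≡4, none ≡ 1. So 3 has order 4 and is a primitive root mod 5.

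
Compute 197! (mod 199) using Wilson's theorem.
(198)! = (197)! × (198) ≡ -1 (mod 199). So (197)! ≡ -1 × (198)^(-1) ≡ (-1)×(-1) = 1 (mod 199)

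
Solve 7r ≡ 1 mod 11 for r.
Since 11 is prime, by Fermat 7^(-1) ≡ 7^{9} ≡ 8 mod 11. Verify: 7 × 8 = 56 ≡ 1 mod 11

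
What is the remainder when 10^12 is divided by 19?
By repeated squaring mod 19: 10^{1}≡10, 10^{2}≡5, 10^{4}≡6, 10^{8}≡17. Then 10^{12} = 10^{8+4} ≡ 17 × 6 ≡ 7 mod 19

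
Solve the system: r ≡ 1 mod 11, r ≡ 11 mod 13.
M = 11 × 13 = 143. M₁ = 13, y₁ ≡ 6 mod 11. M₂ = 11, y₂ ≡ 6 mod 13. r = 1×13×6 + 11×11×6 ≡ 89 mod 143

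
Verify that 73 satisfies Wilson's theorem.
(72)! mod 73 = 72. Since this equals -1 (mod 73), Wilson confirms 73 is prime.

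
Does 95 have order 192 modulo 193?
95^{96} ≡ 1 mod 193 and 96 < 192, so ord_193(95) = 96 ≠ 192 and 95 is not a primitive root.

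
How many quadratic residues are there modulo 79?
For prime 79, there are (p-1)/2 = (79-1)/2 = 39 quadratic residues (excluding 0).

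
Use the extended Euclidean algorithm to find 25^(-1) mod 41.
Extended GCD: 25(-18) + 41(11) = 1. So 25^(-1) ≡ -18 ≡ 23 (mod 41). Verify: 25 × 23 = 575 ≡ 1 (mod 41)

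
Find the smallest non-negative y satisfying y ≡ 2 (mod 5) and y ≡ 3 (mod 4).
M = 5 × 4 = 20. M₁ = 4, y₁ ≡ 4 (mod 5). M₂ = 5, y₂ ≡ 1 (mod 4). y = 2×4×4 + 3×5×1 ≡ 7 (mod 20)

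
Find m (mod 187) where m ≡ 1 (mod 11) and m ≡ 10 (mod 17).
M = 11 × 17 = 187. M₁ = 17, y₁ ≡ 2 (mod 11). M₂ = 11, y₂ ≡ 14 (mod 17). m = 1×17×2 + 10×11×14 ≡ 78 (mod 187)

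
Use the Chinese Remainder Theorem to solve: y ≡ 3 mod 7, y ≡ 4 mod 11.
M = 7 × 11 = 77. M₁ = 11, y₁ ≡ 2 mod 7. M₂ = 7, y₂ ≡ 8 mod 11. y = 3×11×2 + 4×7×8 ≡ 59 mod 77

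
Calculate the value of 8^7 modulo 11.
By repeated squaring (mod 11): 8^{1}≡8, 8^{2}≡9, 8^{4}≡4. Then 8^{7} = 8^{4+2+1} ≡ 4 × 9 × 8 ≡ 2 (mod 11)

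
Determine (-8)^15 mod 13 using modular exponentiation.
Using Fermat: (-8)^{12} ≡ 1 mod 13. 15 ≡ 3 mod 12. So (-8)^{15} ≡ (-8)^{3} ≡ 8 mod 13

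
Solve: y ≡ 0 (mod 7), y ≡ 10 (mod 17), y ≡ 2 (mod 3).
M = 7 × 17 × 3 = 357. M₁ = 51, y₁ ≡ 4 (mod 7). M₂ = 21, y₂ ≡ 13 (mod 17). M₃ = 119, y₃ ≡ 2 (mod 3). y = 0×51×4 + 10×21×13 + 2×119×2 ≡ 350 (mod 357)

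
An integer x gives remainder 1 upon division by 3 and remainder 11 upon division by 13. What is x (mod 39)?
M = 3 × 13 = 39. M₁ = 13, y₁ ≡ 1 (mod 3). M₂ = 3, y₂ ≡ 9 (mod 13). x = 1×13×1 + 11×3×9 ≡ 37 (mod 39)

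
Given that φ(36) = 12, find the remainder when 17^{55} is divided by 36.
By Euler: 17^{12} ≡ 1 (mod 36) since gcd(17, 36) = 1. 55 = 4×12 + 7. So 17^{55} ≡ 17^{7} ≡ 17 (mod 36)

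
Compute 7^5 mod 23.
By repeated squaring (mod 23): 7^{1}≡7, 7^{2}≡3, 7^{4}≡9. Then 7^{5} = 7^{4+1} ≡ 9 × 7 ≡ 17 (mod 23)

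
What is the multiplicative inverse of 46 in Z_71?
Since 71 is prime, by Fermat 46^(-1) ≡ 46^{69} ≡ 17 mod 71. Verify: 46 × 17 = 782 ≡ 1 mod 71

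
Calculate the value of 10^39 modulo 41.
By repeated squaring (mod 41): 10^{1}≡10, 10^{2}≡18, 10^{4}≡37, 10^{8}≡16, 10^{16}≡10, 10^{32}≡18. Then 10^{39} = 10^{32+4+2+1} ≡ 18 × 37 × 18 × 10 ≡ 37 (mod 41)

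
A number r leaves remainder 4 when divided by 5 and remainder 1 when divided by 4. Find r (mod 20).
M = 5 × 4 = 20. M₁ = 4, y₁ ≡ 4 (mod 5). M₂ = 5, y₂ ≡ 1 (mod 4). r = 4×4×4 + 1×5×1 ≡ 9 (mod 20)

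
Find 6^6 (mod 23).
By repeated squaring (mod 23): 6^{1}≡6, 6^{2}≡13, 6^{4}≡8. Then 6^{6} = 6^{4+2} ≡ 8 × 13 ≡ 12 (mod 23)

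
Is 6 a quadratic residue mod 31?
By Euler's criterion: 6^{15} ≡ 30 (mod 31). Since this equals -1 (≡ 30), 6 is not a QR.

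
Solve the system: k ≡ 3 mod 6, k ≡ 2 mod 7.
M = 6 × 7 = 42. M₁ = 7, y₁ ≡ 1 mod 6. M₂ = 6, y₂ ≡ 6 mod 7. k = 3×7×1 + 2×6×6 ≡ 9 mod 42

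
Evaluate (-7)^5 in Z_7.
By repeated squaring mod 7: (-7)^{1}≡0, (-7)^{2}≡0, (-7)^{4}≡0. Then (-7)^{5} = (-7)^{4+1} ≡ 0 × 0 ≡ 0 mod 7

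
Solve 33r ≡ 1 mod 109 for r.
Since 109 is prime, by Fermat 33^(-1) ≡ 33^{107} ≡ 76 mod 109. Verify: 33 × 76 = 2508 ≡ 1 mod 109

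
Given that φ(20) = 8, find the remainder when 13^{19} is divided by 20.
By Euler: 13^{8} ≡ 1 mod 20 since gcd(13, 20) = 1. 19 = 2×8 + 3. So 13^{19} ≡ 13^{3} ≡ 17 mod 20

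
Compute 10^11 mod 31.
By repeated squaring mod 31: 10^{1}≡10, 10^{2}≡7, 10^{4}≡18, 10^{8}≡14. Then 10^{11} = 10^{8+2+1} ≡ 14 × 7 × 10 ≡ 19 mod 31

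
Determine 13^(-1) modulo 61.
Since 61 is prime, by Fermat 13^(-1) ≡ 13^{59} ≡ 47 (mod 61). Verify: 13 × 47 = 611 ≡ 1 (mod 61)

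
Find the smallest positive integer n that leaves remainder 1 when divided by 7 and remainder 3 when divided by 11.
M = 7 × 11 = 77. M₁ = 11, y₁ ≡ 2 (mod 7). M₂ = 7, y₂ ≡ 8 (mod 11). n = 1×11×2 + 3×7×8 ≡ 36 (mod 77)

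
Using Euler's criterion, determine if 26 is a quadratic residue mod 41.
By Euler's criterion: 26^{20} ≡ 40 (mod 41). Since this equals -1 (≡ 40), 26 is not a QR.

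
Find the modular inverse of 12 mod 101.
Since 101 is prime, by Fermat 12^(-1) ≡ 12^{99} ≡ 59 mod 101. Verify: 12 × 59 = 708 ≡ 1 mod 101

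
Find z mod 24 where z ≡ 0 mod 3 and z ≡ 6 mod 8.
M = 3 × 8 = 24. M₁ = 8, y₁ ≡ 2 mod 3. M₂ = 3, y₂ ≡ 3 mod 8. z = 0×8×2 + 6×3×3 ≡ 6 mod 24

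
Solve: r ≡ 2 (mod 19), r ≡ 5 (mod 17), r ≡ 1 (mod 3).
M = 19 × 17 × 3 = 969. M₁ = 51, y₁ ≡ 3 (mod 19). M₂ = 57, y₂ ≡ 3 (mod 17). M₃ = 323, y₃ ≡ 2 (mod 3). r = 2×51×3 + 5×57×3 + 1×323×2 ≡ 838 (mod 969)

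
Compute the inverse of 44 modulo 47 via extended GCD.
Extended GCD: 44(-16) + 47(15) = 1. So 44^(-1) ≡ -16 ≡ 31 (mod 47). Verify: 44 × 31 = 1364 ≡ 1 (mod 47)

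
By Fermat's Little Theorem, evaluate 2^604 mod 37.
By Fermat: 2^{36} ≡ 1 (mod 37). 604 ≡ 28 (mod 36). So 2^{604} ≡ 2^{28} ≡ 12 (mod 37)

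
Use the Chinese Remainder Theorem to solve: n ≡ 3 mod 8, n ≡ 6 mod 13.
M = 8 × 13 = 104. M₁ = 13, y₁ ≡ 5 mod 8. M₂ = 8, y₂ ≡ 5 mod 13. n = 3×13×5 + 6×8×5 ≡ 19 mod 104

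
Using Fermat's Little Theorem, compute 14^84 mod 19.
By Fermat: 14^{18} ≡ 1 mod 19. 84 = 4×18 + 12. So 14^{84} ≡ 14^{12} ≡ 11 mod 19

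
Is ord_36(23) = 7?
Powers of 23 mod 36: 23^1≡23, 23^2≡25, 23^3≡35, 23^4≡13, 23^5≡11, 23^6≡1. Already 23^6≡1, so the order is 6 < 7. No, the actual order is 6.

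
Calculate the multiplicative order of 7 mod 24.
Powers of 7 mod 24: 7^1≡7, 7^2≡1. ord_24(7) = 2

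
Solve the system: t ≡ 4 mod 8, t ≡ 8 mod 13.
M = 8 × 13 = 104. M₁ = 13, y₁ ≡ 5 mod 8. M₂ = 8, y₂ ≡ 5 mod 13. t = 4×13×5 + 8×8×5 ≡ 60 mod 104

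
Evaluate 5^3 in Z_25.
5^{3} = 125 ≡ 0 (mod 25)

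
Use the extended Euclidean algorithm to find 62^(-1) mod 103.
Extended GCD: 62(5) + 103(-3) = 1. So 62^(-1) ≡ 5 (mod 103). Verify: 62 × 5 = 310 ≡ 1 (mod 103)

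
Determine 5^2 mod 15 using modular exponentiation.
5^{2} = 25 ≡ 10 (mod 15)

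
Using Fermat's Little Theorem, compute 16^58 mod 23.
By Fermat: 16^{22} ≡ 1 (mod 23). 58 = 2×22 + 14. So 16^{58} ≡ 16^{14} ≡ 2 (mod 23)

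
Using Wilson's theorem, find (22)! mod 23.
By Wilson's theorem, (22)! ≡ -1 ≡ 22 (mod 23)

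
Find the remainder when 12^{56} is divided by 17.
By Fermat: 12^{16} ≡ 1 mod 17. 56 = 3×16 + 8. So 12^{56} ≡ 12^{8} ≡ 16 mod 17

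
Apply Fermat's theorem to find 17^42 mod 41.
By Fermat: 17^{40} ≡ 1 mod 41. So 17^{42} = 17^{40} · 17^{2} ≡ 17^{2} ≡ 2 mod 41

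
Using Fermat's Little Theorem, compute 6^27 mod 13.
By Fermat: 6^{12} ≡ 1 (mod 13). 27 = 2×12 + 3. So 6^{27} ≡ 6^{3} ≡ 8 (mod 13)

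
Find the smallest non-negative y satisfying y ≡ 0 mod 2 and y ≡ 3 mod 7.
M = 2 × 7 = 14. M₁ = 7, y₁ ≡ 1 mod 2. M₂ = 2, y₂ ≡ 4 mod 7. y = 0×7×1 + 3×2×4 ≡ 10 mod 14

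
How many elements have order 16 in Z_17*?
A prime p has φ(p-1) primitive roots; here φ(16) = 8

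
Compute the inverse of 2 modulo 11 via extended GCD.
Extended GCD: 2(-5) + 11(1) = 1. So 2^(-1) ≡ -5 ≡ 6 (mod 11). Verify: 2 × 6 = 12 ≡ 1 (mod 11)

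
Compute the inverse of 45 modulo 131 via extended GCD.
Extended GCD: 45(-32) + 131(11) = 1. So 45^(-1) ≡ -32 ≡ 99 (mod 131). Verify: 45 × 99 = 4455 ≡ 1 (mod 131)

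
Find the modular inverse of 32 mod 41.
Since 41 is prime, by Fermat 32^(-1) ≡ 32^{39} ≡ 9 (mod 41). Verify: 32 × 9 = 288 ≡ 1 (mod 41)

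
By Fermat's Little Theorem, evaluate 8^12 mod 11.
By Fermat: 8^{10} ≡ 1 mod 11. So 8^{12} = 8^{10} · 8^{2} ≡ 8^{2} ≡ 9 mod 11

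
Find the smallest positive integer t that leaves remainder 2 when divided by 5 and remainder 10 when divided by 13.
M = 5 × 13 = 65. M₁ = 13, y₁ ≡ 2 (mod 5). M₂ = 5, y₂ ≡ 8 (mod 13). t = 2×13×2 + 10×5×8 ≡ 62 (mod 65)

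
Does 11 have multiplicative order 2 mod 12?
Powers of 11 mod 12: 11^1≡11, 11^2≡1. First k with 11^k≡1 is k=2. Yes, ord_12(11) = 2.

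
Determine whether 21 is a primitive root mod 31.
ord_31(21) divides 30. For each prime q|30: 21^{15}≡30, 21^{10}≡5, 21^{6}≡2, none ≡ 1. So 21 has order 30 and is a primitive root mod 31.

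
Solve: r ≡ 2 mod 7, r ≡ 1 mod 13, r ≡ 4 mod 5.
M = 7 × 13 × 5 = 455. M₁ = 65, y₁ ≡ 4 mod 7. M₂ = 35, y₂ ≡ 3 mod 13. M₃ = 91, y₃ ≡ 1 mod 5. r = 2×65×4 + 1×35×3 + 4×91×1 ≡ 79 mod 455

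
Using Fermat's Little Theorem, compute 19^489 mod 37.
By Fermat: 19^{36} ≡ 1 (mod 37). 489 ≡ 21 (mod 36). So 19^{489} ≡ 19^{21} ≡ 23 (mod 37)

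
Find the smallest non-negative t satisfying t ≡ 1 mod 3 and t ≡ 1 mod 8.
M = 3 × 8 = 24. M₁ = 8, y₁ ≡ 2 mod 3. M₂ = 3, y₂ ≡ 3 mod 8. t = 1×8×2 + 1×3×3 ≡ 1 mod 24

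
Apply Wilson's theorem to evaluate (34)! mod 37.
(36)! = (34)! × (35) × (36) ≡ -1 (mod 37). So (34)! ≡ -1 × [(36)(35)]^(-1) ≡ 18 (mod 37)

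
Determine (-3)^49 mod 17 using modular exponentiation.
Using Fermat: (-3)^{16} ≡ 1 (mod 17). 49 ≡ 1 (mod 16). So (-3)^{49} ≡ (-3)^{1} ≡ 14 (mod 17)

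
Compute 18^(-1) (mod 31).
Since 31 is prime, by Fermat 18^(-1) ≡ 18^{29} ≡ 19 (mod 31). Verify: 18 × 19 = 342 ≡ 1 (mod 31)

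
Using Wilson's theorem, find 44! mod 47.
(46)! = (44)! × (45) × (46) ≡ -1 (mod 47). So (44)! ≡ -1 × [(46)(45)]^(-1) ≡ 23 (mod 47)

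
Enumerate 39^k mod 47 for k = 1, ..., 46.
39^1, 39^2, ..., 39^{46} mod 47: [39, 17, 5, 7, 38, 25, 35, 2, 31, 34, 10, 14, 29, 3, 23, 4, 15, 21, 20, 28, 11, 6, 46, 8, 30, 42, 40, 9, 22, 12, 45, 16, 13, 37, 33, 18, 44, 24, 43, 32, 26, 27, 19, 36, 41, 1]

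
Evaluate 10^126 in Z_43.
Using Fermat: 10^{42} ≡ 1 (mod 43). 126 ≡ 0 (mod 42). So 10^{126} ≡ 10^{0} ≡ 1 (mod 43)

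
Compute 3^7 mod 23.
By repeated squaring (mod 23): 3^{1}≡3, 3^{2}≡9, 3^{4}≡12. Then 3^{7} = 3^{4+2+1} ≡ 12 × 9 × 3 ≡ 2 (mod 23)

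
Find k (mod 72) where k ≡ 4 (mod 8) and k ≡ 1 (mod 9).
M = 8 × 9 = 72. M₁ = 9, y₁ ≡ 1 (mod 8). M₂ = 8, y₂ ≡ 8 (mod 9). k = 4×9×1 + 1×8×8 ≡ 28 (mod 72)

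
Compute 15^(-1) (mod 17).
Since 17 is prime, by Fermat 15^(-1) ≡ 15^{15} ≡ 8 (mod 17). Verify: 15 × 8 = 120 ≡ 1 (mod 17)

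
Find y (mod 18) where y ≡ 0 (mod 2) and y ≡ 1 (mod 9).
M = 2 × 9 = 18. M₁ = 9, y₁ ≡ 1 (mod 2). M₂ = 2, y₂ ≡ 5 (mod 9). y = 0×9×1 + 1×2×5 ≡ 10 (mod 18)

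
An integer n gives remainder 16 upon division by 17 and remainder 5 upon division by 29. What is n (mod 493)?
M = 17 × 29 = 493. M₁ = 29, y₁ ≡ 10 (mod 17). M₂ = 17, y₂ ≡ 12 (mod 29). n = 16×29×10 + 5×17×12 ≡ 237 (mod 493)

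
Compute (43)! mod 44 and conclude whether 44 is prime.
(43)! mod 44 = 0. Since 0 ≢ -1 (mod 44), 44 is not prime.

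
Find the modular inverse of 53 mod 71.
Since 71 is prime, by Fermat 53^(-1) ≡ 53^{69} ≡ 67 (mod 71). Verify: 53 × 67 = 3551 ≡ 1 (mod 71)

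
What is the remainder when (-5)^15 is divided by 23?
By repeated squaring mod 23: (-5)^{1}≡18, (-5)^{2}≡2, (-5)^{4}≡4, (-5)^{8}≡16. Then (-5)^{15} = (-5)^{8+4+2+1} ≡ 16 × 4 × 2 × 18 ≡ 4 mod 23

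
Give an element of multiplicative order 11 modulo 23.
2 has order 11 mod 23 since 2^{11} ≡ 1 mod 23 and no smaller power works.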